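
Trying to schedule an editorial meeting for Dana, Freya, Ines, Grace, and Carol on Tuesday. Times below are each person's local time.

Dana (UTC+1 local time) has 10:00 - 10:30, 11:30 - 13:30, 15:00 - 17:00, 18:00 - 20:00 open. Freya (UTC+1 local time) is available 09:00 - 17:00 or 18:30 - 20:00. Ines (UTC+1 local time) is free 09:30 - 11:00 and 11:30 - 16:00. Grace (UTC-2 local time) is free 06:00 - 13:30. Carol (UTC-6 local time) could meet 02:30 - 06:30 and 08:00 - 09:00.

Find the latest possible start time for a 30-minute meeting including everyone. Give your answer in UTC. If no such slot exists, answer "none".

14:30

Dana in UTC: 09:00-09:30, 10:30-12:30, 14:00-16:00, 17:00-19:00 (subtract 1h to convert from UTC+1).
Freya in UTC: 08:00-16:00, 17:30-19:00 (subtract 1h to convert from UTC+1).
Ines in UTC: 08:30-10:00, 10:30-15:00 (subtract 1h to convert from UTC+1).
Grace in UTC: 08:00-15:30 (add 2h to convert from UTC-2).
Carol in UTC: 08:30-12:30, 14:00-15:00 (add 6h to convert from UTC-6).
Dana ∩ Freya: 09:00-09:30, 10:30-12:30, 14:00-16:00, 17:30-19:00.
Dana ∩ Freya ∩ Ines: 09:00-09:30, 10:30-12:30, 14:00-15:00.
Dana ∩ Freya ∩ Ines ∩ Grace: 09:00-09:30, 10:30-12:30, 14:00-15:00.
Dana ∩ Freya ∩ Ines ∩ Grace ∩ Carol: 09:00-09:30, 10:30-12:30, 14:00-15:00.
The last common window of at least 30 minutes is 14:00-15:00; a 30-minute meeting can start as late as 14:30 and still end by 15:00.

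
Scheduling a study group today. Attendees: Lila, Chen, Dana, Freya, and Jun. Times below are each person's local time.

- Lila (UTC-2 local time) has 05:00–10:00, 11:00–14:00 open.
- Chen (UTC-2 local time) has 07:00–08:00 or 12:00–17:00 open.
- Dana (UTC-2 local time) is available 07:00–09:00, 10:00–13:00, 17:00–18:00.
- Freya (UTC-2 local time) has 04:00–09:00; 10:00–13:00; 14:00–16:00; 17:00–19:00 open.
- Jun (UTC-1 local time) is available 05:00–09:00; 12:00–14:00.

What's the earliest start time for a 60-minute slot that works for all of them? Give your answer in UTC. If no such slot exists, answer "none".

09:00

Lila in UTC: 07:00-12:00, 13:00-16:00 (add 2h to convert from UTC-2).
Chen in UTC: 09:00-10:00, 14:00-19:00 (add 2h to convert from UTC-2).
Dana in UTC: 09:00-11:00, 12:00-15:00, 19:00-20:00 (add 2h to convert from UTC-2).
Freya in UTC: 06:00-11:00, 12:00-15:00, 16:00-18:00, 19:00-21:00 (add 2h to convert from UTC-2).
Jun in UTC: 06:00-10:00, 13:00-15:00 (add 1h to convert from UTC-1).
Lila ∩ Chen: 09:00-10:00, 14:00-16:00.
Lila ∩ Chen ∩ Dana: 09:00-10:00, 14:00-15:00.
Lila ∩ Chen ∩ Dana ∩ Freya: 09:00-10:00, 14:00-15:00.
Lila ∩ Chen ∩ Dana ∩ Freya ∩ Jun: 09:00-10:00, 14:00-15:00.
Those are the intersection windows.
The first common window of at least 60 minutes is 09:00-10:00, so the earliest start is 09:00.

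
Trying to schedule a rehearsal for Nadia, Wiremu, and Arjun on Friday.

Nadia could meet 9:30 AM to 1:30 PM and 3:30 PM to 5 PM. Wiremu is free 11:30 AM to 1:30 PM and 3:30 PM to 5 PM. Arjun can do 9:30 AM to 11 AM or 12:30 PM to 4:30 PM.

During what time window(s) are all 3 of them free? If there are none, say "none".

Nadia ∩ Wiremu: 11:30-13:30, 15:30-17:00.
Nadia ∩ Wiremu ∩ Arjun: 12:30-13:30, 15:30-16:30.
Those are the intersection windows.

12:30-13:30, 15:30-16:30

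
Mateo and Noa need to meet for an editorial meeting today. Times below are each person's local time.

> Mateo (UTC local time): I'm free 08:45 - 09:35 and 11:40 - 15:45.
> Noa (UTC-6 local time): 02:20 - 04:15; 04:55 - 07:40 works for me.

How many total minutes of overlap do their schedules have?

Mateo in UTC: 08:45-09:35, 11:40-15:45.
Noa in UTC: 08:20-10:15, 10:55-13:40 (add 6h to convert from UTC-6).
Mateo ∩ Noa: 08:45-09:35, 11:40-13:40.
Summing the common windows: 50 + 120 = 170 minutes.

170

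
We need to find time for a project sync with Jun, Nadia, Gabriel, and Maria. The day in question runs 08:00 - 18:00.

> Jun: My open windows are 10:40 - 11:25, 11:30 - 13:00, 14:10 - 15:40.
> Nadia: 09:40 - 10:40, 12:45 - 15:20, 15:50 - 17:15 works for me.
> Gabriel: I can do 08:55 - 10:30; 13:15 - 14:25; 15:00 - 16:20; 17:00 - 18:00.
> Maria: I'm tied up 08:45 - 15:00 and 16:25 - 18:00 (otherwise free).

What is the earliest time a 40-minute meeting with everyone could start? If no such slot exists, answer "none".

Jun free: 10:40-11:25, 11:30-13:00, 14:10-15:40.
Nadia free: 09:40-10:40, 12:45-15:20, 15:50-17:15.
Gabriel free: 08:55-10:30, 13:15-14:25, 15:00-16:20, 17:00-18:00.
Maria free: 08:00-08:45, 15:00-16:25 (invert busy blocks within the working day).
Jun ∩ Nadia: 12:45-13:00, 14:10-15:20.
Jun ∩ Nadia ∩ Gabriel: 14:10-14:25, 15:00-15:20.
Jun ∩ Nadia ∩ Gabriel ∩ Maria: 15:00-15:20.
So the common availability across everyone is 15:00-15:20.
No common window is at least 40 minutes long.

none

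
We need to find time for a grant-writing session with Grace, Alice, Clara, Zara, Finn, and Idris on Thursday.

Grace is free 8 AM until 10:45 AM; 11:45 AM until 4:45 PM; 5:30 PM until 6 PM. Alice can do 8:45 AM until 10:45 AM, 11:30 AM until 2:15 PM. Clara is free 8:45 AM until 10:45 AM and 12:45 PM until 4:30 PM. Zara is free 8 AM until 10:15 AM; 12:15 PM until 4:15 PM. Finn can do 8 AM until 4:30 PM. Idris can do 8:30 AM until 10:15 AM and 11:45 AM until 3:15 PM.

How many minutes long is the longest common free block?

Grace ∩ Alice: 08:45-10:45, 11:45-14:15.
Grace ∩ Alice ∩ Clara: 08:45-10:45, 12:45-14:15.
Grace ∩ Alice ∩ Clara ∩ Zara: 08:45-10:15, 12:45-14:15.
Grace ∩ Alice ∩ Clara ∩ Zara ∩ Finn: 08:45-10:15, 12:45-14:15.
Grace ∩ Alice ∩ Clara ∩ Zara ∩ Finn ∩ Idris: 08:45-10:15, 12:45-14:15.
So the common availability across everyone is 08:45-10:15, 12:45-14:15.
The longest is 08:45-10:15 at 90 minutes.

90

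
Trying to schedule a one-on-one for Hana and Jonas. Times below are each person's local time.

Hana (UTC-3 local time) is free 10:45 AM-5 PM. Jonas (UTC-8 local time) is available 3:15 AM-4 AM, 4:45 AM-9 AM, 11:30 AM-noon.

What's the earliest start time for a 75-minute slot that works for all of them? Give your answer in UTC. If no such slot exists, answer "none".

13:45

Hana in UTC: 13:45-20:00 (add 3h to convert from UTC-3).
Jonas in UTC: 11:15-12:00, 12:45-17:00, 19:30-20:00 (add 8h to convert from UTC-8).
Hana ∩ Jonas: 13:45-17:00, 19:30-20:00.
The first common window of at least 75 minutes is 13:45-17:00, so the earliest start is 13:45.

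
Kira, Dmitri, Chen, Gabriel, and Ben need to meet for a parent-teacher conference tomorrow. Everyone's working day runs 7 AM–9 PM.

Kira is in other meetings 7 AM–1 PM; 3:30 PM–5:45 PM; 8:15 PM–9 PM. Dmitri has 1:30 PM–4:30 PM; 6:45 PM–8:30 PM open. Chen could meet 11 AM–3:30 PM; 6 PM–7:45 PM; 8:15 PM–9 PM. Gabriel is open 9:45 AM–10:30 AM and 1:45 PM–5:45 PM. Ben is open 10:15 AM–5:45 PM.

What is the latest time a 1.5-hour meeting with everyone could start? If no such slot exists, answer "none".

14:00

Kira free: 13:00-15:30, 17:45-20:15 (invert busy blocks within the working day).
Dmitri free: 13:30-16:30, 18:45-20:30.
Chen free: 11:00-15:30, 18:00-19:45, 20:15-21:00.
Gabriel free: 09:45-10:30, 13:45-17:45.
Ben free: 10:15-17:45.
Kira ∩ Dmitri: 13:30-15:30, 18:45-20:15.
Kira ∩ Dmitri ∩ Chen: 13:30-15:30, 18:45-19:45.
Kira ∩ Dmitri ∩ Chen ∩ Gabriel: 13:45-15:30.
Kira ∩ Dmitri ∩ Chen ∩ Gabriel ∩ Ben: 13:45-15:30.
The last common window of at least 90 minutes is 13:45-15:30; a 90-minute meeting can start as late as 14:00 and still end by 15:30.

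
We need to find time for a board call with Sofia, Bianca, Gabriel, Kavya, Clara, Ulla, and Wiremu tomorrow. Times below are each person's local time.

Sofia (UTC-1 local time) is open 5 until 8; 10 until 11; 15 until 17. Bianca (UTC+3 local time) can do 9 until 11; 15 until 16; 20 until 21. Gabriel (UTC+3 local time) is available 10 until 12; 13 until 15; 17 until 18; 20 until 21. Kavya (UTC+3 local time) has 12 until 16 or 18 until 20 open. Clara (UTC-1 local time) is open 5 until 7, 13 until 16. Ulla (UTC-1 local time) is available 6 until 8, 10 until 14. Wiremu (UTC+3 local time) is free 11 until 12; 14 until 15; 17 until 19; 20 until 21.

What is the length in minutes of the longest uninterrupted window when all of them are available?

0

Sofia in UTC: 06:00-09:00, 11:00-12:00, 16:00-18:00 (add 1h to convert from UTC-1).
Bianca in UTC: 06:00-08:00, 12:00-13:00, 17:00-18:00 (subtract 3h to convert from UTC+3).
Gabriel in UTC: 07:00-09:00, 10:00-12:00, 14:00-15:00, 17:00-18:00 (subtract 3h to convert from UTC+3).
Kavya in UTC: 09:00-13:00, 15:00-17:00 (subtract 3h to convert from UTC+3).
Clara in UTC: 06:00-08:00, 14:00-17:00 (add 1h to convert from UTC-1).
Ulla in UTC: 07:00-09:00, 11:00-15:00 (add 1h to convert from UTC-1).
Wiremu in UTC: 08:00-09:00, 11:00-12:00, 14:00-16:00, 17:00-18:00 (subtract 3h to convert from UTC+3).
Sofia ∩ Bianca: 06:00-08:00, 17:00-18:00.
Sofia ∩ Bianca ∩ Gabriel: 07:00-08:00, 17:00-18:00.
Sofia ∩ Bianca ∩ Gabriel ∩ Kavya: ∅.
Sofia ∩ Bianca ∩ Gabriel ∩ Kavya ∩ Clara: ∅.
Sofia ∩ Bianca ∩ Gabriel ∩ Kavya ∩ Clara ∩ Ulla: ∅.
Sofia ∩ Bianca ∩ Gabriel ∩ Kavya ∩ Clara ∩ Ulla ∩ Wiremu: ∅.
There is no time when everyone is free.
No common window exists, so the longest block is 0 minutes.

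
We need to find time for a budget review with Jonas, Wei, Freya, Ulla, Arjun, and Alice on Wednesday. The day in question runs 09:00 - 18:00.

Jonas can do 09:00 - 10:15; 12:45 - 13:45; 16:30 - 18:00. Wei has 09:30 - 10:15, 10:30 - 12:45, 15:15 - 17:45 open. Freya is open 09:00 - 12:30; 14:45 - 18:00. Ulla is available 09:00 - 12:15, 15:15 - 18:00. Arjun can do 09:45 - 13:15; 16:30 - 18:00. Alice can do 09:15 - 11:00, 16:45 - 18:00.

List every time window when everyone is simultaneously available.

Jonas ∩ Wei: 09:30-10:15, 16:30-17:45.
Jonas ∩ Wei ∩ Freya: 09:30-10:15, 16:30-17:45.
Jonas ∩ Wei ∩ Freya ∩ Ulla: 09:30-10:15, 16:30-17:45.
Jonas ∩ Wei ∩ Freya ∩ Ulla ∩ Arjun: 09:45-10:15, 16:30-17:45.
Jonas ∩ Wei ∩ Freya ∩ Ulla ∩ Arjun ∩ Alice: 09:45-10:15, 16:45-17:45.

09:45-10:15, 16:45-17:45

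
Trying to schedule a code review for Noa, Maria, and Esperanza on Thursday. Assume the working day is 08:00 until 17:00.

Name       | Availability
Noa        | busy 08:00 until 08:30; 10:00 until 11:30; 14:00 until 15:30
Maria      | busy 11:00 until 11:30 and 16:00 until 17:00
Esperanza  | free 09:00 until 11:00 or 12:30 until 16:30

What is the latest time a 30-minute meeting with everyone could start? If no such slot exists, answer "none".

Noa free: 08:30-10:00, 11:30-14:00, 15:30-17:00 (invert busy blocks within the working day).
Maria free: 08:00-11:00, 11:30-16:00 (invert busy blocks within the working day).
Esperanza free: 09:00-11:00, 12:30-16:30.
Noa ∩ Maria: 08:30-10:00, 11:30-14:00, 15:30-16:00.
Noa ∩ Maria ∩ Esperanza: 09:00-10:00, 12:30-14:00, 15:30-16:00.
So the common availability across everyone is 09:00-10:00, 12:30-14:00, 15:30-16:00.
The last common window of at least 30 minutes is 15:30-16:00; a 30-minute meeting can start as late as 15:30 and still end by 16:00.

15:30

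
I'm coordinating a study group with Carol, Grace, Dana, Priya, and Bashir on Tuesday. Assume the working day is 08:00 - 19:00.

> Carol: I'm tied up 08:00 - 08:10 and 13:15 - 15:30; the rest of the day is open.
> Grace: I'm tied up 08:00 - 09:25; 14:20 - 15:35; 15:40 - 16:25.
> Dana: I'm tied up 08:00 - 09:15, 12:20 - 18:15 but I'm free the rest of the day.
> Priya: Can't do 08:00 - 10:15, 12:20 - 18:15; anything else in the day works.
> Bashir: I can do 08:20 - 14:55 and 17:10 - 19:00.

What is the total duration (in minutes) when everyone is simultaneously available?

Carol free: 08:10-13:15, 15:30-19:00 (invert busy blocks within the working day).
Grace free: 09:25-14:20, 15:35-15:40, 16:25-19:00 (invert busy blocks within the working day).
Dana free: 09:15-12:20, 18:15-19:00 (invert busy blocks within the working day).
Priya free: 10:15-12:20, 18:15-19:00 (invert busy blocks within the working day).
Bashir free: 08:20-14:55, 17:10-19:00.
Carol ∩ Grace: 09:25-13:15, 15:35-15:40, 16:25-19:00.
Carol ∩ Grace ∩ Dana: 09:25-12:20, 18:15-19:00.
Carol ∩ Grace ∩ Dana ∩ Priya: 10:15-12:20, 18:15-19:00.
Carol ∩ Grace ∩ Dana ∩ Priya ∩ Bashir: 10:15-12:20, 18:15-19:00.
Summing the common windows: 125 + 45 = 170 minutes.

170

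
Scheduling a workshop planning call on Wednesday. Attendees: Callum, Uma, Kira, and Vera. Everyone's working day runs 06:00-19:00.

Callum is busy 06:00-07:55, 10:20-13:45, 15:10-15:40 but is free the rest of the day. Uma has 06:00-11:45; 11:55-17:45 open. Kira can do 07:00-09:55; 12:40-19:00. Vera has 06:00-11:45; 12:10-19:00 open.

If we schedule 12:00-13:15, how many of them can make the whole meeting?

Callum free: 07:55-10:20, 13:45-15:10, 15:40-19:00 (invert busy blocks within the working day).
Uma free: 06:00-11:45, 11:55-17:45.
Kira free: 07:00-09:55, 12:40-19:00.
Vera free: 06:00-11:45, 12:10-19:00.
Uma can make the full 12:00-13:15 slot — that's 1.

1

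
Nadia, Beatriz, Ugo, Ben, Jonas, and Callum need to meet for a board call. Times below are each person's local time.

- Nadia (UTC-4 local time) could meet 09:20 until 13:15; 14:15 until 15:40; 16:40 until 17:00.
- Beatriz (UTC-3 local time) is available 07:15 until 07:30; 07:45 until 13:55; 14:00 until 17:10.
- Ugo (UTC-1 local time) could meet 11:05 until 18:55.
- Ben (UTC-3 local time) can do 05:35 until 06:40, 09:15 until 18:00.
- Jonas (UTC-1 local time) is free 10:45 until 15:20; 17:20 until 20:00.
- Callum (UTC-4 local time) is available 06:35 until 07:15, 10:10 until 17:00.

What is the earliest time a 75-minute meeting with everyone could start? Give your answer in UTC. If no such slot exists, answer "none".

Nadia in UTC: 13:20-17:15, 18:15-19:40, 20:40-21:00 (add 4h to convert from UTC-4).
Beatriz in UTC: 10:15-10:30, 10:45-16:55, 17:00-20:10 (add 3h to convert from UTC-3).
Ugo in UTC: 12:05-19:55 (add 1h to convert from UTC-1).
Ben in UTC: 08:35-09:40, 12:15-21:00 (add 3h to convert from UTC-3).
Jonas in UTC: 11:45-16:20, 18:20-21:00 (add 1h to convert from UTC-1).
Callum in UTC: 10:35-11:15, 14:10-21:00 (add 4h to convert from UTC-4).
Nadia ∩ Beatriz: 13:20-16:55, 17:00-17:15, 18:15-19:40.
Nadia ∩ Beatriz ∩ Ugo: 13:20-16:55, 17:00-17:15, 18:15-19:40.
Nadia ∩ Beatriz ∩ Ugo ∩ Ben: 13:20-16:55, 17:00-17:15, 18:15-19:40.
Nadia ∩ Beatriz ∩ Ugo ∩ Ben ∩ Jonas: 13:20-16:20, 18:20-19:40.
Nadia ∩ Beatriz ∩ Ugo ∩ Ben ∩ Jonas ∩ Callum: 14:10-16:20, 18:20-19:40.
The first common window of at least 75 minutes is 14:10-16:20, so the earliest start is 14:10.

14:10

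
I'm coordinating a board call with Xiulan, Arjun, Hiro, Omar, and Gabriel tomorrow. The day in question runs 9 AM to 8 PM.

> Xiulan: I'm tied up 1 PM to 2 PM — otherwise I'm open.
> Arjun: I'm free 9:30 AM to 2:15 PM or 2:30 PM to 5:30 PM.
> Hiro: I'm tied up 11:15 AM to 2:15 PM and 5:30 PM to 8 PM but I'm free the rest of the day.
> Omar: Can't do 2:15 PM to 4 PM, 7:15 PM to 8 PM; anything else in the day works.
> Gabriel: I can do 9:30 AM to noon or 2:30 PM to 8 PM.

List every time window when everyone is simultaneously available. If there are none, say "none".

Xiulan free: 09:00-13:00, 14:00-20:00 (invert busy blocks within the working day).
Arjun free: 09:30-14:15, 14:30-17:30.
Hiro free: 09:00-11:15, 14:15-17:30 (invert busy blocks within the working day).
Omar free: 09:00-14:15, 16:00-19:15 (invert busy blocks within the working day).
Gabriel free: 09:30-12:00, 14:30-20:00.
Xiulan ∩ Arjun: 09:30-13:00, 14:00-14:15, 14:30-17:30.
Xiulan ∩ Arjun ∩ Hiro: 09:30-11:15, 14:30-17:30.
Xiulan ∩ Arjun ∩ Hiro ∩ Omar: 09:30-11:15, 16:00-17:30.
Xiulan ∩ Arjun ∩ Hiro ∩ Omar ∩ Gabriel: 09:30-11:15, 16:00-17:30.

09:30-11:15, 16:00-17:30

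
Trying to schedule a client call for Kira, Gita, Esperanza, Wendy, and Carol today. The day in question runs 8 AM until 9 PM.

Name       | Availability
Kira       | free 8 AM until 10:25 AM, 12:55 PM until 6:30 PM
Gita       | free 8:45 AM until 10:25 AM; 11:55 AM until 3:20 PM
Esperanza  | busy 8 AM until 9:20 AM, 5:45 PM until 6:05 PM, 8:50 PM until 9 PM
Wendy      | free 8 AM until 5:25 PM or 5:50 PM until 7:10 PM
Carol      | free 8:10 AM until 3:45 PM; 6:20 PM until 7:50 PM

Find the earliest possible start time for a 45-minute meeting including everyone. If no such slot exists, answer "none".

09:20

Kira free: 08:00-10:25, 12:55-18:30.
Gita free: 08:45-10:25, 11:55-15:20.
Esperanza free: 09:20-17:45, 18:05-20:50 (invert busy blocks within the working day).
Wendy free: 08:00-17:25, 17:50-19:10.
Carol free: 08:10-15:45, 18:20-19:50.
Kira ∩ Gita: 08:45-10:25, 12:55-15:20.
Kira ∩ Gita ∩ Esperanza: 09:20-10:25, 12:55-15:20.
Kira ∩ Gita ∩ Esperanza ∩ Wendy: 09:20-10:25, 12:55-15:20.
Kira ∩ Gita ∩ Esperanza ∩ Wendy ∩ Carol: 09:20-10:25, 12:55-15:20.
Those are the intersection windows.
The first common window of at least 45 minutes is 09:20-10:25, so the earliest start is 09:20.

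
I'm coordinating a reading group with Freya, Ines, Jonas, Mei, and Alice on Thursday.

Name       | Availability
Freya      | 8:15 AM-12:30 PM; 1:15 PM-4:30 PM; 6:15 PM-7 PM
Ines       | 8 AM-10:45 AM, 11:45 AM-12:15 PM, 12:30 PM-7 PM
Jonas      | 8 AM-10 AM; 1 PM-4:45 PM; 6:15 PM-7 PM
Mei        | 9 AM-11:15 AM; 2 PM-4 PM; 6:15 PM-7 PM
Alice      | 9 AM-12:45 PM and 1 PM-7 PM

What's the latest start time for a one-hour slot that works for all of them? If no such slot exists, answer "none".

15:00

Freya ∩ Ines: 08:15-10:45, 11:45-12:15, 13:15-16:30, 18:15-19:00.
Freya ∩ Ines ∩ Jonas: 08:15-10:00, 13:15-16:30, 18:15-19:00.
Freya ∩ Ines ∩ Jonas ∩ Mei: 09:00-10:00, 14:00-16:00, 18:15-19:00.
Freya ∩ Ines ∩ Jonas ∩ Mei ∩ Alice: 09:00-10:00, 14:00-16:00, 18:15-19:00.
Those are the intersection windows.
The last common window of at least 60 minutes is 14:00-16:00; a 60-minute meeting can start as late as 15:00 and still end by 16:00.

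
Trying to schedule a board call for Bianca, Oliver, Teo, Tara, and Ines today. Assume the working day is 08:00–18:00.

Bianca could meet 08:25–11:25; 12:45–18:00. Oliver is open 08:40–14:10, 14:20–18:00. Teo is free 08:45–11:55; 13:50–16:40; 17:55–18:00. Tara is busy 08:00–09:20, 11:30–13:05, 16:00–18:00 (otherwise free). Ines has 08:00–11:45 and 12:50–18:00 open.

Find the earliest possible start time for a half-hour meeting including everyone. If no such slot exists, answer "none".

09:20

Bianca free: 08:25-11:25, 12:45-18:00.
Oliver free: 08:40-14:10, 14:20-18:00.
Teo free: 08:45-11:55, 13:50-16:40, 17:55-18:00.
Tara free: 09:20-11:30, 13:05-16:00 (invert busy blocks within the working day).
Ines free: 08:00-11:45, 12:50-18:00.
Bianca ∩ Oliver: 08:40-11:25, 12:45-14:10, 14:20-18:00.
Bianca ∩ Oliver ∩ Teo: 08:45-11:25, 13:50-14:10, 14:20-16:40, 17:55-18:00.
Bianca ∩ Oliver ∩ Teo ∩ Tara: 09:20-11:25, 13:50-14:10, 14:20-16:00.
Bianca ∩ Oliver ∩ Teo ∩ Tara ∩ Ines: 09:20-11:25, 13:50-14:10, 14:20-16:00.
The first common window of at least 30 minutes is 09:20-11:25, so the earliest start is 09:20.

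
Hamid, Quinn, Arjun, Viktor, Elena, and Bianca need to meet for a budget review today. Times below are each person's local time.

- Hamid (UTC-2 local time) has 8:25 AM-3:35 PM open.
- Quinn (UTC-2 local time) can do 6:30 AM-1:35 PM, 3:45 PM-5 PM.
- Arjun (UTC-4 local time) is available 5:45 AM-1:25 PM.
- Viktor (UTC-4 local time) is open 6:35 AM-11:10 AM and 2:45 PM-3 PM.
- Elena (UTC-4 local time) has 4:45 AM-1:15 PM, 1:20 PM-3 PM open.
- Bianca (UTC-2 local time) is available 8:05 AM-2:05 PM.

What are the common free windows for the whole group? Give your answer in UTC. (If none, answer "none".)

10:35-15:10

Hamid in UTC: 10:25-17:35 (add 2h to convert from UTC-2).
Quinn in UTC: 08:30-15:35, 17:45-19:00 (add 2h to convert from UTC-2).
Arjun in UTC: 09:45-17:25 (add 4h to convert from UTC-4).
Viktor in UTC: 10:35-15:10, 18:45-19:00 (add 4h to convert from UTC-4).
Elena in UTC: 08:45-17:15, 17:20-19:00 (add 4h to convert from UTC-4).
Bianca in UTC: 10:05-16:05 (add 2h to convert from UTC-2).
Hamid ∩ Quinn: 10:25-15:35.
Hamid ∩ Quinn ∩ Arjun: 10:25-15:35.
Hamid ∩ Quinn ∩ Arjun ∩ Viktor: 10:35-15:10.
Hamid ∩ Quinn ∩ Arjun ∩ Viktor ∩ Elena: 10:35-15:10.
Hamid ∩ Quinn ∩ Arjun ∩ Viktor ∩ Elena ∩ Bianca: 10:35-15:10.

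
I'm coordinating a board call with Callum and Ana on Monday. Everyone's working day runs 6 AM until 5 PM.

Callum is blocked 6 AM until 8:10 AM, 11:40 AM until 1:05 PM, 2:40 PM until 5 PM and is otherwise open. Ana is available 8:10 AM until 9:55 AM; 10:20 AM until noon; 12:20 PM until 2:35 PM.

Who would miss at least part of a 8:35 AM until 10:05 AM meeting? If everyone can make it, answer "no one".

Ana

Callum free: 08:10-11:40, 13:05-14:40 (invert busy blocks within the working day).
Ana free: 08:10-09:55, 10:20-12:00, 12:20-14:35.
Callum: free for 08:35-10:05. Ana: not fully free for 08:35-10:05.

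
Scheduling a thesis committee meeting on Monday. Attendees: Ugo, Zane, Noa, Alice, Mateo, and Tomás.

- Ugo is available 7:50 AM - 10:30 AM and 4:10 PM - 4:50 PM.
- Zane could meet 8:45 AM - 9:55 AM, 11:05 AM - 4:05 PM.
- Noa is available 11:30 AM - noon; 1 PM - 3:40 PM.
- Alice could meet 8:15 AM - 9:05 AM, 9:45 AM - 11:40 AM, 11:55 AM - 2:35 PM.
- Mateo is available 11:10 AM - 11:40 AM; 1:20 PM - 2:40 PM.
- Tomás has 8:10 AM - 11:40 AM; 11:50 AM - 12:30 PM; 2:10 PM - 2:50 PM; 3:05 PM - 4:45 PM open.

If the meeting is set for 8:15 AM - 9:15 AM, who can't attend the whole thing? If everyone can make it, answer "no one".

Ugo: free for 08:15-09:15. Zane: not fully free for 08:15-09:15. Noa: not fully free for 08:15-09:15. Alice: not fully free for 08:15-09:15. Mateo: not fully free for 08:15-09:15. Tomás: free for 08:15-09:15.

Alice, Mateo, Noa, Zane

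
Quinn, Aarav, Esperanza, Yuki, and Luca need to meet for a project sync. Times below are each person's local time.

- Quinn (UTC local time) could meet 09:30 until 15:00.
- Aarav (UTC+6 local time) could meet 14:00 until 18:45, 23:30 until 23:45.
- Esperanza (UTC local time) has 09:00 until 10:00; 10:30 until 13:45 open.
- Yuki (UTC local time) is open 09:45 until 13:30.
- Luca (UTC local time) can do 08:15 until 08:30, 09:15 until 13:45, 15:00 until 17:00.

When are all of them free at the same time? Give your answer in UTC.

09:45-10:00, 10:30-12:45

Quinn in UTC: 09:30-15:00.
Aarav in UTC: 08:00-12:45, 17:30-17:45 (subtract 6h to convert from UTC+6).
Esperanza in UTC: 09:00-10:00, 10:30-13:45.
Yuki in UTC: 09:45-13:30.
Luca in UTC: 08:15-08:30, 09:15-13:45, 15:00-17:00.
Quinn ∩ Aarav: 09:30-12:45.
Quinn ∩ Aarav ∩ Esperanza: 09:30-10:00, 10:30-12:45.
Quinn ∩ Aarav ∩ Esperanza ∩ Yuki: 09:45-10:00, 10:30-12:45.
Quinn ∩ Aarav ∩ Esperanza ∩ Yuki ∩ Luca: 09:45-10:00, 10:30-12:45.
So the common availability across everyone is 09:45-10:00, 10:30-12:45.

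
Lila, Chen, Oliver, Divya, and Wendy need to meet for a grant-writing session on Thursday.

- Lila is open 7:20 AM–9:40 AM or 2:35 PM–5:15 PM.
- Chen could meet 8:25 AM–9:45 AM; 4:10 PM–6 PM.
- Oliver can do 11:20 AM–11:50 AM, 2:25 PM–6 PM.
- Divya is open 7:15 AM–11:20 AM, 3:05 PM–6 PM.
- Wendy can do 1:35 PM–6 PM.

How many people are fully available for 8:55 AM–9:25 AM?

Lila, Chen, and Divya can make the full 08:55-09:25 slot — that's 3.

3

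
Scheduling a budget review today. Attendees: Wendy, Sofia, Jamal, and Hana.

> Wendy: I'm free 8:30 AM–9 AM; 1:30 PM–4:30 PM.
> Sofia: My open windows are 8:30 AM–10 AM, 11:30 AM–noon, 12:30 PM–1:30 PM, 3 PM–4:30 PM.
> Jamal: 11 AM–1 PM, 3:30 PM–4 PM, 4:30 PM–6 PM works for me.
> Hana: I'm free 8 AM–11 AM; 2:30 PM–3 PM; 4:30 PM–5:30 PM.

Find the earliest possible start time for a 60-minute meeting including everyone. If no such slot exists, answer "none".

Wendy ∩ Sofia: 08:30-09:00, 15:00-16:30.
Wendy ∩ Sofia ∩ Jamal: 15:30-16:00.
Wendy ∩ Sofia ∩ Jamal ∩ Hana: ∅.
There is no time when everyone is free.
No common window is at least 60 minutes long.

none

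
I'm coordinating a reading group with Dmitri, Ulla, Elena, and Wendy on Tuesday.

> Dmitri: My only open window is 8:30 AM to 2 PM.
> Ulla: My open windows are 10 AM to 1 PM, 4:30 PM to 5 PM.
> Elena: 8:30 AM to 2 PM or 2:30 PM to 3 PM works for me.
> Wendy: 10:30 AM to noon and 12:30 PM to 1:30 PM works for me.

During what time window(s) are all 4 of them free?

10:30-12:00, 12:30-13:00

Dmitri ∩ Ulla: 10:00-13:00.
Dmitri ∩ Ulla ∩ Elena: 10:00-13:00.
Dmitri ∩ Ulla ∩ Elena ∩ Wendy: 10:30-12:00, 12:30-13:00.
Those are the intersection windows.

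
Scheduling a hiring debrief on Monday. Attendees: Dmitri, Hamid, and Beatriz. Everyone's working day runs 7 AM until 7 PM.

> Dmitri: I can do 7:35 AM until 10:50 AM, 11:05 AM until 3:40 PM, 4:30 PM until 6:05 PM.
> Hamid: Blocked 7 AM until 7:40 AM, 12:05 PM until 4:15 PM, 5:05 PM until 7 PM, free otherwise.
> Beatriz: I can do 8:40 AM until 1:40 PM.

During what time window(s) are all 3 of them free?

08:40-10:50, 11:05-12:05

Dmitri free: 07:35-10:50, 11:05-15:40, 16:30-18:05.
Hamid free: 07:40-12:05, 16:15-17:05 (invert busy blocks within the working day).
Beatriz free: 08:40-13:40.
Dmitri ∩ Hamid: 07:40-10:50, 11:05-12:05, 16:30-17:05.
Dmitri ∩ Hamid ∩ Beatriz: 08:40-10:50, 11:05-12:05.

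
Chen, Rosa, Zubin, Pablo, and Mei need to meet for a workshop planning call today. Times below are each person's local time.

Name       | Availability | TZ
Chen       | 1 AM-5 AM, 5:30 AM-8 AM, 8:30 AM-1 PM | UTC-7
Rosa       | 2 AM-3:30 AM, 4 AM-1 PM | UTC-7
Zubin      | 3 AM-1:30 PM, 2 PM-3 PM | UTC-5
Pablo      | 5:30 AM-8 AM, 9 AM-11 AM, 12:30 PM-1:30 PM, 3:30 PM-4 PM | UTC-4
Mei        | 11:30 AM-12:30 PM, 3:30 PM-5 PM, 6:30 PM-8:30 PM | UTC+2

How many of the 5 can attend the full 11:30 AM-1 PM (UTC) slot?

Chen in UTC: 08:00-12:00, 12:30-15:00, 15:30-20:00 (add 7h to convert from UTC-7).
Rosa in UTC: 09:00-10:30, 11:00-20:00 (add 7h to convert from UTC-7).
Zubin in UTC: 08:00-18:30, 19:00-20:00 (add 5h to convert from UTC-5).
Pablo in UTC: 09:30-12:00, 13:00-15:00, 16:30-17:30, 19:30-20:00 (add 4h to convert from UTC-4).
Mei in UTC: 09:30-10:30, 13:30-15:00, 16:30-18:30 (subtract 2h to convert from UTC+2).
Rosa and Zubin can make the full 11:30-13:00 slot — that's 2.

2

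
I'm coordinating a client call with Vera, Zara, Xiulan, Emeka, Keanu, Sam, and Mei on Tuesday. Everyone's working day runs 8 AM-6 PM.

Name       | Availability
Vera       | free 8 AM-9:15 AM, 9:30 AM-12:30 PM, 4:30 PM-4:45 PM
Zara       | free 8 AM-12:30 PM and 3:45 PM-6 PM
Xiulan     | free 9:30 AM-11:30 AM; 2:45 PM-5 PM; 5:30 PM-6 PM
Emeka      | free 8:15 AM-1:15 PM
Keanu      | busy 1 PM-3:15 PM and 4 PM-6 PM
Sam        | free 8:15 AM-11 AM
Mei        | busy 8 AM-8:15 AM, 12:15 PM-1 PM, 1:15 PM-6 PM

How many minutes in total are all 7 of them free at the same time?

Vera free: 08:00-09:15, 09:30-12:30, 16:30-16:45.
Zara free: 08:00-12:30, 15:45-18:00.
Xiulan free: 09:30-11:30, 14:45-17:00, 17:30-18:00.
Emeka free: 08:15-13:15.
Keanu free: 08:00-13:00, 15:15-16:00 (invert busy blocks within the working day).
Sam free: 08:15-11:00.
Mei free: 08:15-12:15, 13:00-13:15 (invert busy blocks within the working day).
Vera ∩ Zara: 08:00-09:15, 09:30-12:30, 16:30-16:45.
Vera ∩ Zara ∩ Xiulan: 09:30-11:30, 16:30-16:45.
Vera ∩ Zara ∩ Xiulan ∩ Emeka: 09:30-11:30.
Vera ∩ Zara ∩ Xiulan ∩ Emeka ∩ Keanu: 09:30-11:30.
Vera ∩ Zara ∩ Xiulan ∩ Emeka ∩ Keanu ∩ Sam: 09:30-11:00.
Vera ∩ Zara ∩ Xiulan ∩ Emeka ∩ Keanu ∩ Sam ∩ Mei: 09:30-11:00.
That's a single block of 90 minutes.

90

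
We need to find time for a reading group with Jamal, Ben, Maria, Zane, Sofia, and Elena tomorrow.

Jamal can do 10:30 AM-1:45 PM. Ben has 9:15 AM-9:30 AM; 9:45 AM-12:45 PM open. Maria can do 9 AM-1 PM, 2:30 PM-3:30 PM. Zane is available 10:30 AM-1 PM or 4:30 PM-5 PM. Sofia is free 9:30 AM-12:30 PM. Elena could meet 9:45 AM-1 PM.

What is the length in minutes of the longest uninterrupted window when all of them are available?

Jamal ∩ Ben: 10:30-12:45.
Jamal ∩ Ben ∩ Maria: 10:30-12:45.
Jamal ∩ Ben ∩ Maria ∩ Zane: 10:30-12:45.
Jamal ∩ Ben ∩ Maria ∩ Zane ∩ Sofia: 10:30-12:30.
Jamal ∩ Ben ∩ Maria ∩ Zane ∩ Sofia ∩ Elena: 10:30-12:30.
So the common availability across everyone is 10:30-12:30.
The longest is 10:30-12:30 at 120 minutes.

120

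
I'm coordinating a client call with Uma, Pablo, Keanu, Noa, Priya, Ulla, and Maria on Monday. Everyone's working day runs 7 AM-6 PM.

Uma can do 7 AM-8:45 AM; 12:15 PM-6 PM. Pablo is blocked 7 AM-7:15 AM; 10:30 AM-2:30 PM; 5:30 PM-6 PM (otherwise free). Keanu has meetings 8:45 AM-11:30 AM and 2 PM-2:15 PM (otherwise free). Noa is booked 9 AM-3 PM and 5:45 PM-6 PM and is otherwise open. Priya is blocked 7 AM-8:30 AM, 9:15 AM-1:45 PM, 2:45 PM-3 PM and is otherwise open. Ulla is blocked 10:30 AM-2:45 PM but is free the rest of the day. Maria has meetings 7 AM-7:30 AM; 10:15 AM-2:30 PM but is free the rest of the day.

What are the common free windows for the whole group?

Uma free: 07:00-08:45, 12:15-18:00.
Pablo free: 07:15-10:30, 14:30-17:30 (invert busy blocks within the working day).
Keanu free: 07:00-08:45, 11:30-14:00, 14:15-18:00 (invert busy blocks within the working day).
Noa free: 07:00-09:00, 15:00-17:45 (invert busy blocks within the working day).
Priya free: 08:30-09:15, 13:45-14:45, 15:00-18:00 (invert busy blocks within the working day).
Ulla free: 07:00-10:30, 14:45-18:00 (invert busy blocks within the working day).
Maria free: 07:30-10:15, 14:30-18:00 (invert busy blocks within the working day).
Uma ∩ Pablo: 07:15-08:45, 14:30-17:30.
Uma ∩ Pablo ∩ Keanu: 07:15-08:45, 14:30-17:30.
Uma ∩ Pablo ∩ Keanu ∩ Noa: 07:15-08:45, 15:00-17:30.
Uma ∩ Pablo ∩ Keanu ∩ Noa ∩ Priya: 08:30-08:45, 15:00-17:30.
Uma ∩ Pablo ∩ Keanu ∩ Noa ∩ Priya ∩ Ulla: 08:30-08:45, 15:00-17:30.
Uma ∩ Pablo ∩ Keanu ∩ Noa ∩ Priya ∩ Ulla ∩ Maria: 08:30-08:45, 15:00-17:30.
So the common availability across everyone is 08:30-08:45, 15:00-17:30.

08:30-08:45, 15:00-17:30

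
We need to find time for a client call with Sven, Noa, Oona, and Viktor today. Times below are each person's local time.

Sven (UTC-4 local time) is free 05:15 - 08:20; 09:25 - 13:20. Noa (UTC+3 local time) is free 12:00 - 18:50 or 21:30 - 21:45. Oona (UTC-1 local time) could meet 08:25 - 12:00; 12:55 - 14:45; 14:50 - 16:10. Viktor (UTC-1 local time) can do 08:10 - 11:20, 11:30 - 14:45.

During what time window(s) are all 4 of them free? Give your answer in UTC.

Sven in UTC: 09:15-12:20, 13:25-17:20 (add 4h to convert from UTC-4).
Noa in UTC: 09:00-15:50, 18:30-18:45 (subtract 3h to convert from UTC+3).
Oona in UTC: 09:25-13:00, 13:55-15:45, 15:50-17:10 (add 1h to convert from UTC-1).
Viktor in UTC: 09:10-12:20, 12:30-15:45 (add 1h to convert from UTC-1).
Sven ∩ Noa: 09:15-12:20, 13:25-15:50.
Sven ∩ Noa ∩ Oona: 09:25-12:20, 13:55-15:45.
Sven ∩ Noa ∩ Oona ∩ Viktor: 09:25-12:20, 13:55-15:45.

09:25-12:20, 13:55-15:45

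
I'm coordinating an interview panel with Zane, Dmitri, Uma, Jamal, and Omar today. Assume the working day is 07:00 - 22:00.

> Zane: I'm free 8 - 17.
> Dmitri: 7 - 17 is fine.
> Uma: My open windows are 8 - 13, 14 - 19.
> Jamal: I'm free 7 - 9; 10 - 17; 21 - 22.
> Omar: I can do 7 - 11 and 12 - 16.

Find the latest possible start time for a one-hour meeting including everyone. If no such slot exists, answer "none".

Zane ∩ Dmitri: 08:00-17:00.
Zane ∩ Dmitri ∩ Uma: 08:00-13:00, 14:00-17:00.
Zane ∩ Dmitri ∩ Uma ∩ Jamal: 08:00-09:00, 10:00-13:00, 14:00-17:00.
Zane ∩ Dmitri ∩ Uma ∩ Jamal ∩ Omar: 08:00-09:00, 10:00-11:00, 12:00-13:00, 14:00-16:00.
The last common window of at least 60 minutes is 14:00-16:00; a 60-minute meeting can start as late as 15:00 and still end by 16:00.

15:00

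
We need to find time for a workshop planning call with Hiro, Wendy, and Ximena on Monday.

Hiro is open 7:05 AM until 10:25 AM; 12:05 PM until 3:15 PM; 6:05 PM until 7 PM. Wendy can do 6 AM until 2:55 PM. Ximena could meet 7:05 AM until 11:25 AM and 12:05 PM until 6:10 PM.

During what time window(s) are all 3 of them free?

Hiro ∩ Wendy: 07:05-10:25, 12:05-14:55.
Hiro ∩ Wendy ∩ Ximena: 07:05-10:25, 12:05-14:55.
Those are the intersection windows.

07:05-10:25, 12:05-14:55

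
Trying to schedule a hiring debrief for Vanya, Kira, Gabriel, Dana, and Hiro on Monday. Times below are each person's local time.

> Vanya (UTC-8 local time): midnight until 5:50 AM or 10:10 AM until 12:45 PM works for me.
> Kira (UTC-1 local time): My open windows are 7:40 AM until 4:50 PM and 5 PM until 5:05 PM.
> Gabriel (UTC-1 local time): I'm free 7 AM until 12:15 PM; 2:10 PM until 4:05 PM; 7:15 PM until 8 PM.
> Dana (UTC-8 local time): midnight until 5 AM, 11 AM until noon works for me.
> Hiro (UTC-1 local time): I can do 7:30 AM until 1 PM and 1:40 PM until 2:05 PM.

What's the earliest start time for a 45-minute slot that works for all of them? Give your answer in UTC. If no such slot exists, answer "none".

Vanya in UTC: 08:00-13:50, 18:10-20:45 (add 8h to convert from UTC-8).
Kira in UTC: 08:40-17:50, 18:00-18:05 (add 1h to convert from UTC-1).
Gabriel in UTC: 08:00-13:15, 15:10-17:05, 20:15-21:00 (add 1h to convert from UTC-1).
Dana in UTC: 08:00-13:00, 19:00-20:00 (add 8h to convert from UTC-8).
Hiro in UTC: 08:30-14:00, 14:40-15:05 (add 1h to convert from UTC-1).
Vanya ∩ Kira: 08:40-13:50.
Vanya ∩ Kira ∩ Gabriel: 08:40-13:15.
Vanya ∩ Kira ∩ Gabriel ∩ Dana: 08:40-13:00.
Vanya ∩ Kira ∩ Gabriel ∩ Dana ∩ Hiro: 08:40-13:00.
The first common window of at least 45 minutes is 08:40-13:00, so the earliest start is 08:40.

08:40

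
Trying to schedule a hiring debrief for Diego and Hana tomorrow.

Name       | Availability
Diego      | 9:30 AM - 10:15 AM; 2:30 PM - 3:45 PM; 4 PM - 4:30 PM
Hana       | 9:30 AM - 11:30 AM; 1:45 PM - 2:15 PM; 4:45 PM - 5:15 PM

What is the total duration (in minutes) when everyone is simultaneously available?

Diego ∩ Hana: 09:30-10:15.
That's a single block of 45 minutes.

45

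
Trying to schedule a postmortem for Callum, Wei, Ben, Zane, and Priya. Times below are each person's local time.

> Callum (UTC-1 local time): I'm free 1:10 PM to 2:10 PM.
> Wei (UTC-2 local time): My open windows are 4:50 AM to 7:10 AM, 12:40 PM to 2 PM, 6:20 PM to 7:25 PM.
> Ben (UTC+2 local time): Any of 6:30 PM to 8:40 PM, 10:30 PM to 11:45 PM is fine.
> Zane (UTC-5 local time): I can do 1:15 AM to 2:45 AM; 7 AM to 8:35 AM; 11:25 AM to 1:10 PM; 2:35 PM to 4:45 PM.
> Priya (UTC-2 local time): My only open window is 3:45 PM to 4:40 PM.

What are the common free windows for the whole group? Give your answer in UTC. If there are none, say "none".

none

Callum in UTC: 14:10-15:10 (add 1h to convert from UTC-1).
Wei in UTC: 06:50-09:10, 14:40-16:00, 20:20-21:25 (add 2h to convert from UTC-2).
Ben in UTC: 16:30-18:40, 20:30-21:45 (subtract 2h to convert from UTC+2).
Zane in UTC: 06:15-07:45, 12:00-13:35, 16:25-18:10, 19:35-21:45 (add 5h to convert from UTC-5).
Priya in UTC: 17:45-18:40 (add 2h to convert from UTC-2).
Callum ∩ Wei: 14:40-15:10.
Callum ∩ Wei ∩ Ben: ∅.
Callum ∩ Wei ∩ Ben ∩ Zane: ∅.
Callum ∩ Wei ∩ Ben ∩ Zane ∩ Priya: ∅.
There is no time when everyone is free.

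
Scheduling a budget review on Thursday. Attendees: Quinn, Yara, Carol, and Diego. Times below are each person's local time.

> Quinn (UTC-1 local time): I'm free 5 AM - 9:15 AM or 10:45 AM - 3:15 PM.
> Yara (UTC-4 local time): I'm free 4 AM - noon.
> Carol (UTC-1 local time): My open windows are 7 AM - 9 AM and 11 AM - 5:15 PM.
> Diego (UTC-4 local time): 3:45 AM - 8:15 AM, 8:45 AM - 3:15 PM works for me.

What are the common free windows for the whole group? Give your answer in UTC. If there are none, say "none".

08:00-10:00, 12:00-12:15, 12:45-16:00

Quinn in UTC: 06:00-10:15, 11:45-16:15 (add 1h to convert from UTC-1).
Yara in UTC: 08:00-16:00 (add 4h to convert from UTC-4).
Carol in UTC: 08:00-10:00, 12:00-18:15 (add 1h to convert from UTC-1).
Diego in UTC: 07:45-12:15, 12:45-19:15 (add 4h to convert from UTC-4).
Quinn ∩ Yara: 08:00-10:15, 11:45-16:00.
Quinn ∩ Yara ∩ Carol: 08:00-10:00, 12:00-16:00.
Quinn ∩ Yara ∩ Carol ∩ Diego: 08:00-10:00, 12:00-12:15, 12:45-16:00.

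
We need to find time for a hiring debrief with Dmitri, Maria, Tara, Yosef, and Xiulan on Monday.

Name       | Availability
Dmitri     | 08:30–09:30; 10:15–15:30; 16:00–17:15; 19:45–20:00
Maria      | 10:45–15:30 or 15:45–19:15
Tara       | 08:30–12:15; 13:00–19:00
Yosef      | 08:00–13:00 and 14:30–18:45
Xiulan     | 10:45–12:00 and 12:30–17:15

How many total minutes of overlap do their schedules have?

Dmitri ∩ Maria: 10:45-15:30, 16:00-17:15.
Dmitri ∩ Maria ∩ Tara: 10:45-12:15, 13:00-15:30, 16:00-17:15.
Dmitri ∩ Maria ∩ Tara ∩ Yosef: 10:45-12:15, 14:30-15:30, 16:00-17:15.
Dmitri ∩ Maria ∩ Tara ∩ Yosef ∩ Xiulan: 10:45-12:00, 14:30-15:30, 16:00-17:15.
Summing the common windows: 75 + 60 + 75 = 210 minutes.

210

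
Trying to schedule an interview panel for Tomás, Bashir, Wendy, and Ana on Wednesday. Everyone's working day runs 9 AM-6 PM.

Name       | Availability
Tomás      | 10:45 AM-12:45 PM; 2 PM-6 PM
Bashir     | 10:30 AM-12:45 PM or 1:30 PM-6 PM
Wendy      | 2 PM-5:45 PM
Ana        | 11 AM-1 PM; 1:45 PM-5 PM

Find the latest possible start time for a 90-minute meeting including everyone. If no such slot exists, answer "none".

Tomás ∩ Bashir: 10:45-12:45, 14:00-18:00.
Tomás ∩ Bashir ∩ Wendy: 14:00-17:45.
Tomás ∩ Bashir ∩ Wendy ∩ Ana: 14:00-17:00.
The last common window of at least 90 minutes is 14:00-17:00; a 90-minute meeting can start as late as 15:30 and still end by 17:00.

15:30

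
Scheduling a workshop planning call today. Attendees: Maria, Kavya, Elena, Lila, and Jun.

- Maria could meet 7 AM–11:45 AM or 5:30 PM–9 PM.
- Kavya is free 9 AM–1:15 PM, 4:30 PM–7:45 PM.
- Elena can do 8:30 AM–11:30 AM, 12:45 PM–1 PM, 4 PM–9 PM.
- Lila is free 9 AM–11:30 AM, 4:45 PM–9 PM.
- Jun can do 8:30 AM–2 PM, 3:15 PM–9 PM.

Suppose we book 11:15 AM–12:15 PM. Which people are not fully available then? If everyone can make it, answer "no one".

Elena, Lila, Maria

Maria: not fully free for 11:15-12:15. Kavya: free for 11:15-12:15. Elena: not fully free for 11:15-12:15. Lila: not fully free for 11:15-12:15. Jun: free for 11:15-12:15.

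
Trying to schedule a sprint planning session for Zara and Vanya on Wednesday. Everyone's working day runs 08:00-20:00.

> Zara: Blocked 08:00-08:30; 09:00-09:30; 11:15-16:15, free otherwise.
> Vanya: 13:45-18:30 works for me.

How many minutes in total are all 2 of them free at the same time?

Zara free: 08:30-09:00, 09:30-11:15, 16:15-20:00 (invert busy blocks within the working day).
Vanya free: 13:45-18:30.
Zara ∩ Vanya: 16:15-18:30.
So the common availability across everyone is 16:15-18:30.
That's a single block of 135 minutes.

135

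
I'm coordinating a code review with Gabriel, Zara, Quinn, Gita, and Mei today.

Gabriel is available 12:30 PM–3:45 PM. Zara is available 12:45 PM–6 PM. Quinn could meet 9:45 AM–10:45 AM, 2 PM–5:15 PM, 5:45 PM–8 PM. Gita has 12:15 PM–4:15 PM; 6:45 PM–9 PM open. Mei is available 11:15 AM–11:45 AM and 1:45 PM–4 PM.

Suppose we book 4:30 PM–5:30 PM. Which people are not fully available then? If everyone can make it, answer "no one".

Gabriel, Gita, Mei, Quinn

Gabriel: not fully free for 16:30-17:30. Zara: free for 16:30-17:30. Quinn: not fully free for 16:30-17:30. Gita: not fully free for 16:30-17:30. Mei: not fully free for 16:30-17:30.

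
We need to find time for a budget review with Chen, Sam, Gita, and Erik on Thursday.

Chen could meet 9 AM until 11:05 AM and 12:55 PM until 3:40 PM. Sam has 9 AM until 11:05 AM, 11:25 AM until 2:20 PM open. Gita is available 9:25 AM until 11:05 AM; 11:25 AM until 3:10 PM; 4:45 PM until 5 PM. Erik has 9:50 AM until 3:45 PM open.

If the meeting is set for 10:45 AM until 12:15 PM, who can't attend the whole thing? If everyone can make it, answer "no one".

Chen: not fully free for 10:45-12:15. Sam: not fully free for 10:45-12:15. Gita: not fully free for 10:45-12:15. Erik: free for 10:45-12:15.

Chen, Gita, Sam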